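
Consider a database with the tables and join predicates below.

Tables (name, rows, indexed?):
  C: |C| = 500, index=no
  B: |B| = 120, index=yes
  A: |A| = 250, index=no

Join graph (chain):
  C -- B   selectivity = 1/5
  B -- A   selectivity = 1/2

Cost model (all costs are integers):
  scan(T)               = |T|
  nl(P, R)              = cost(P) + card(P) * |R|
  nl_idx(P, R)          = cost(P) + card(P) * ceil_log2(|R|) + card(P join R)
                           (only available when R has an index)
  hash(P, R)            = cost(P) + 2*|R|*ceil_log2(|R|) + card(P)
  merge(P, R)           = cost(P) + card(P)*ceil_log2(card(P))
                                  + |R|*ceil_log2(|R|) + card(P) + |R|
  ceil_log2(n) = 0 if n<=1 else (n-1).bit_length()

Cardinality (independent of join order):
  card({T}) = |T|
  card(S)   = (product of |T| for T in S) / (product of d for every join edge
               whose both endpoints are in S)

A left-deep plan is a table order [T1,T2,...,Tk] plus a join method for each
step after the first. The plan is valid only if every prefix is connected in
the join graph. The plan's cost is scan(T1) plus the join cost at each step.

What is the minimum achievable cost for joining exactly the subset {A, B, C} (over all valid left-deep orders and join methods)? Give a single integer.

18680

Selinger DP over subsets of {A,B,C}:
  {C}: scan cost=500, card=500
  {B}: scan cost=120, card=120
  {A}: scan cost=250, card=250
  {BC}: card=12000; try (B,hash)→2680, (C,merge)→6080, (B,merge)→6460, (C,hash)→9240, (B,nl_idx)→16000, (C,nl)→60120 …(+1); best=2680 via (B,hash)
  {AB}: card=15000; try (B,hash)→2180, (A,merge)→3330, (B,merge)→3460, (A,hash)→4240, (B,nl_idx)→17000, (A,nl)→30120 …(+1); best=2180 via (B,hash)
  {ABC}: card=1500000; try (A,hash)→18680, (C,hash)→26180, (A,merge)→184930, (C,merge)→232180, (A,nl)→3002680, (C,nl)→7502180; best=18680 via (A,hash)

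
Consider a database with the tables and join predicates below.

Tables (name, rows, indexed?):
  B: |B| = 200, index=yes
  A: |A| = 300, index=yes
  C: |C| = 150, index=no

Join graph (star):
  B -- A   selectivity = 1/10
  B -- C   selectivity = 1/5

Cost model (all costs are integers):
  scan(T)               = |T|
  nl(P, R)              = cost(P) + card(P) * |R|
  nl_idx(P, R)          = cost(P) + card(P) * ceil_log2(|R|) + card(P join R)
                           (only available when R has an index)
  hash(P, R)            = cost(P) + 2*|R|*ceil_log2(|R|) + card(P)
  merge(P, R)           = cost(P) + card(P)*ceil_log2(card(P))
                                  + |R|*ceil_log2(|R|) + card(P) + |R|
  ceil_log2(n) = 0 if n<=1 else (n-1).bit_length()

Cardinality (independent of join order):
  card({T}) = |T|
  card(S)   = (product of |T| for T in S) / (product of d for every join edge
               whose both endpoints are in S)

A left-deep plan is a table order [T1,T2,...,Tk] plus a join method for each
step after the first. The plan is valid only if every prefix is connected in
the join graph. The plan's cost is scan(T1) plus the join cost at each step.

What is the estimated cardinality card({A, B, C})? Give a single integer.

Tables in S: A(300), B(200), C(150)
Edges inside S: B-A(d=10), B-C(d=5)
numerator = 300 * 200 * 150 = 9000000
denominator = 10 * 5 = 50
card(S) = 9000000 / 50 = 180000

180000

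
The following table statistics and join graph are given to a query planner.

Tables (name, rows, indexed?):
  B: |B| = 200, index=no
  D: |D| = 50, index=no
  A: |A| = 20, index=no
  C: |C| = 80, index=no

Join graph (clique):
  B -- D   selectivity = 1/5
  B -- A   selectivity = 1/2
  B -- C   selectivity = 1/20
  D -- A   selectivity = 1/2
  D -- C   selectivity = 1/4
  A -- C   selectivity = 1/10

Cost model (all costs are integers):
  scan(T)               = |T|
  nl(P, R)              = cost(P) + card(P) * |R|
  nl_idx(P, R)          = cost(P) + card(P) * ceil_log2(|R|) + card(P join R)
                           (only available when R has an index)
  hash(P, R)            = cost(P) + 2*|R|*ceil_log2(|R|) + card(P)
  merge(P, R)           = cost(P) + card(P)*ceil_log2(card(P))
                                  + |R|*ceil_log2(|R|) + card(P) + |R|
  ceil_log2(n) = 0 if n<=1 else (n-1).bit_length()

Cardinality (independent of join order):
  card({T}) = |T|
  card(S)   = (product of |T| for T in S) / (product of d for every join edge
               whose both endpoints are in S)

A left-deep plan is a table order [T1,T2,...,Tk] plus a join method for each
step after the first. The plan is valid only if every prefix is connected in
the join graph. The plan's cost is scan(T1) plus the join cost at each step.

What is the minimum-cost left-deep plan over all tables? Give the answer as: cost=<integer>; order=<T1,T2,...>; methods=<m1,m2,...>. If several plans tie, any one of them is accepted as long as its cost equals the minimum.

Selinger DP (subsets sized 1..n):
  {B}: scan cost=200, card=200
  {D}: scan cost=50, card=50
  {A}: scan cost=20, card=20
  {C}: scan cost=80, card=80
  {BD}: card=2000; try (D,hash)→1000, (B,merge)→2200, (D,merge)→2350, (B,hash)→3300, (B,nl)→10050, (D,nl)→10200; best=1000 via (D,hash)
  {AB}: card=2000; try (A,hash)→600, (B,merge)→1940, (A,merge)→2120, (B,hash)→3240, (B,nl)→4020, (A,nl)→4200; best=600 via (A,hash)
  {BC}: card=800; try (C,hash)→1520, (B,merge)→2520, (C,merge)→2640, (B,hash)→3360, (B,nl)→16080, (C,nl)→16200; best=1520 via (C,hash)
  {AD}: card=500; try (A,hash)→300, (D,merge)→490, (A,merge)→520, (D,hash)→640, (D,nl)→1020, (A,nl)→1050; best=300 via (A,hash)
  {CD}: card=1000; try (D,hash)→760, (C,merge)→1040, (D,merge)→1070, (C,hash)→1220, (C,nl)→4050, (D,nl)→4080; best=760 via (D,hash)
  {AC}: card=160; try (A,hash)→360, (C,merge)→780, (A,merge)→840, (C,hash)→1160, (C,nl)→1620, (A,nl)→1680; best=360 via (A,hash)
  {ABD}: card=10000; try (D,hash)→3200, (A,hash)→3200, (B,hash)→4000, (B,merge)→7100, (D,merge)→24950, (A,merge)→25120 …(+3); best=3200 via (D,hash)
  {BCD}: card=2000; try (D,hash)→2920, (C,hash)→4120, (B,hash)→4960, (D,merge)→10670, (B,merge)→13560, (C,merge)→25640 …(+3); best=2920 via (D,hash)
  {ABC}: card=800; try (A,hash)→2520, (B,merge)→3600, (C,hash)→3720, (B,hash)→3720, (A,merge)→10440, (A,nl)→17520 …(+3); best=2520 via (A,hash)
  {ACD}: card=1000; try (D,hash)→1120, (C,hash)→1920, (A,hash)→1960, (D,merge)→2150, (C,merge)→5940, (D,nl)→8360 …(+3); best=1120 via (D,hash)
  {ABCD}: card=1000; try (D,hash)→3920, (A,hash)→5120, (B,hash)→5320, (D,merge)→11670, (B,merge)→13920, (C,hash)→14320 …(+6); best=3920 via (D,hash)

cost=3920; order=B,C,A,D; methods=hash,hash,hash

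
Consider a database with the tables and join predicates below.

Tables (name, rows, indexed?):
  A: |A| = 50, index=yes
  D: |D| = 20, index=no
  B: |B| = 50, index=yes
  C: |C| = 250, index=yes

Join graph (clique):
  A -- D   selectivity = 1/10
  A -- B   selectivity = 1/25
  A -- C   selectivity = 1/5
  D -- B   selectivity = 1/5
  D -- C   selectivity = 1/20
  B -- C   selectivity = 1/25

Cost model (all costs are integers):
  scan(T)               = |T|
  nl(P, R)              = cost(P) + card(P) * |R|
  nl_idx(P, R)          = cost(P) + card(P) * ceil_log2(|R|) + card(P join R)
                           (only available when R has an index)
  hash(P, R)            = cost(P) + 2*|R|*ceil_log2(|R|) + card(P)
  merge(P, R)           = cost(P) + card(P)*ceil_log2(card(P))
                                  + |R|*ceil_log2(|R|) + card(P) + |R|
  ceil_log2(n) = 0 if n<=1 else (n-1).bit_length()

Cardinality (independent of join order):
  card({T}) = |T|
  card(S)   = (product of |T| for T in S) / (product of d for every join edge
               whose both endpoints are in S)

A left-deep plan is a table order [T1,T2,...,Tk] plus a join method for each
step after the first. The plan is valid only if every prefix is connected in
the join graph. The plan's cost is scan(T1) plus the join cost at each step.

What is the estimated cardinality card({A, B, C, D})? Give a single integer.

Tables in S: A(50), B(50), C(250), D(20)
Edges inside S: A-D(d=10), A-B(d=25), A-C(d=5), D-B(d=5), D-C(d=20), B-C(d=25)
numerator = 50 * 50 * 250 * 20 = 12500000
denominator = 10 * 25 * 5 * 5 * 20 * 25 = 3125000
card(S) = 12500000 / 3125000 = 4

4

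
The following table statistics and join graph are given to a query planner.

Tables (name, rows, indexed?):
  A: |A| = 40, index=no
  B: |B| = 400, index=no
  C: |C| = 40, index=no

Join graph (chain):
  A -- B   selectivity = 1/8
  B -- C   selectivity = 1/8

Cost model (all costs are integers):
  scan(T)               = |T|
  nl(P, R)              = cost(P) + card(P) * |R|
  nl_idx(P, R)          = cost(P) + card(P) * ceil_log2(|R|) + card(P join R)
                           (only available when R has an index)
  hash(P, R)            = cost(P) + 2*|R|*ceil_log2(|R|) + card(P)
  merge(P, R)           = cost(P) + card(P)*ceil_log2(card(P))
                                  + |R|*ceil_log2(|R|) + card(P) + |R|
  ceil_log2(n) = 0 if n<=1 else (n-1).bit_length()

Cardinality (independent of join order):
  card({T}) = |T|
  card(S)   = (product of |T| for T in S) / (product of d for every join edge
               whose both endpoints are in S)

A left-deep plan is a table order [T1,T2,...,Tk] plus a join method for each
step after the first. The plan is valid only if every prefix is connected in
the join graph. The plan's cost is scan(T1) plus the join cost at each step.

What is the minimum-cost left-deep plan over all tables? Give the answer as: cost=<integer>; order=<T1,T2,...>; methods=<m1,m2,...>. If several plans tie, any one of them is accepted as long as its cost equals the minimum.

cost=3760; order=B,A,C; methods=hash,hash

Selinger DP (subsets sized 1..n):
  {A}: scan cost=40, card=40
  {B}: scan cost=400, card=400
  {C}: scan cost=40, card=40
  {AB}: card=2000; try (A,hash)→1280, (B,merge)→4320, (A,merge)→4680, (B,hash)→7280, (B,nl)→16040, (A,nl)→16400; best=1280 via (A,hash)
  {BC}: card=2000; try (C,hash)→1280, (B,merge)→4320, (C,merge)→4680, (B,hash)→7280, (B,nl)→16040, (C,nl)→16400; best=1280 via (C,hash)
  {ABC}: card=10000; try (C,hash)→3760, (A,hash)→3760, (C,merge)→25560, (A,merge)→25560, (C,nl)→81280, (A,nl)→81280; best=3760 via (C,hash)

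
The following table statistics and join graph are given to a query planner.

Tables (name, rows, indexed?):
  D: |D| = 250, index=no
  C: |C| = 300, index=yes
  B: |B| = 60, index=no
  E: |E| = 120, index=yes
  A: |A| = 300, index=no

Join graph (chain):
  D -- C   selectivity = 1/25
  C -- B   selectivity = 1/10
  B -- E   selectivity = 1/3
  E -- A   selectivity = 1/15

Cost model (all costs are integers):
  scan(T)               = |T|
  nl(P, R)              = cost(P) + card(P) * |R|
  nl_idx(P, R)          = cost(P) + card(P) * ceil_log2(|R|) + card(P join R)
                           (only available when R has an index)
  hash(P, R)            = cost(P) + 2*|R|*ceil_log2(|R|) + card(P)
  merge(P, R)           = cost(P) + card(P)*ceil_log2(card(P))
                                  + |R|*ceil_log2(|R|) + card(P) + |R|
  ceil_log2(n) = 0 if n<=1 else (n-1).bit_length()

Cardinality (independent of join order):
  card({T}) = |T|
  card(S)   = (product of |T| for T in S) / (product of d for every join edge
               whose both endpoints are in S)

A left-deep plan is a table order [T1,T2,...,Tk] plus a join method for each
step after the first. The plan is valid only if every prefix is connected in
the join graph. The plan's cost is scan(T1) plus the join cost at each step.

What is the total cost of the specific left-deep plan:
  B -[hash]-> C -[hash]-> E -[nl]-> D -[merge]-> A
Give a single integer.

step 1: scan B: cost=60, card=60
step 2: join C via hash
    card(P join C) = 60*300/(10) = 1800
    cost = 60 + 2*300*9 + 60 = 5520
step 3: join E via hash
    card(P join E) = 1800*120/(3) = 72000
    cost = 5520 + 2*120*7 + 1800 = 9000
step 4: join D via nl
    card(P join D) = 72000*250/(25) = 720000
    cost = 9000 + 72000*250 = 18009000
step 5: join A via merge
    card(P join A) = 720000*300/(15) = 14400000
    cost = 18009000 + 720000*20 + 300*9 + 720000 + 300 = 33132000

33132000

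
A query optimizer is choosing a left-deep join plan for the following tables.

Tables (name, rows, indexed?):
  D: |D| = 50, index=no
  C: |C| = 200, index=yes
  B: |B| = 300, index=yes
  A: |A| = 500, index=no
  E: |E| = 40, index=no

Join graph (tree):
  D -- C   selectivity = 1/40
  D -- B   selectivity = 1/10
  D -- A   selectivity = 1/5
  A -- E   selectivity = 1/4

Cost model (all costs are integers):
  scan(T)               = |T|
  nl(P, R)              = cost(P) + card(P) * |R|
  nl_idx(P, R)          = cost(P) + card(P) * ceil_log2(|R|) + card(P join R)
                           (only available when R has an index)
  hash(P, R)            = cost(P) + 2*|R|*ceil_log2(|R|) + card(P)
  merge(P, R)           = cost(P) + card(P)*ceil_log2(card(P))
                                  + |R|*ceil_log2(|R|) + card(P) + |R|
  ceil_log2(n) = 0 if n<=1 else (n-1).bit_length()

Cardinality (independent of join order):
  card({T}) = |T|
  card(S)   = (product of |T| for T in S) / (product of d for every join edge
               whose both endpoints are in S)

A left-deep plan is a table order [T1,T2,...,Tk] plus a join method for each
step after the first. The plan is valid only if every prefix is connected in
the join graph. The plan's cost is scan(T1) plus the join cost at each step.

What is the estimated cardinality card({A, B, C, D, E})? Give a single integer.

Tables in S: A(500), B(300), C(200), D(50), E(40)
Edges inside S: D-C(d=40), D-B(d=10), D-A(d=5), A-E(d=4)
numerator = 500 * 300 * 200 * 50 * 40 = 60000000000
denominator = 40 * 10 * 5 * 4 = 8000
card(S) = 60000000000 / 8000 = 7500000

7500000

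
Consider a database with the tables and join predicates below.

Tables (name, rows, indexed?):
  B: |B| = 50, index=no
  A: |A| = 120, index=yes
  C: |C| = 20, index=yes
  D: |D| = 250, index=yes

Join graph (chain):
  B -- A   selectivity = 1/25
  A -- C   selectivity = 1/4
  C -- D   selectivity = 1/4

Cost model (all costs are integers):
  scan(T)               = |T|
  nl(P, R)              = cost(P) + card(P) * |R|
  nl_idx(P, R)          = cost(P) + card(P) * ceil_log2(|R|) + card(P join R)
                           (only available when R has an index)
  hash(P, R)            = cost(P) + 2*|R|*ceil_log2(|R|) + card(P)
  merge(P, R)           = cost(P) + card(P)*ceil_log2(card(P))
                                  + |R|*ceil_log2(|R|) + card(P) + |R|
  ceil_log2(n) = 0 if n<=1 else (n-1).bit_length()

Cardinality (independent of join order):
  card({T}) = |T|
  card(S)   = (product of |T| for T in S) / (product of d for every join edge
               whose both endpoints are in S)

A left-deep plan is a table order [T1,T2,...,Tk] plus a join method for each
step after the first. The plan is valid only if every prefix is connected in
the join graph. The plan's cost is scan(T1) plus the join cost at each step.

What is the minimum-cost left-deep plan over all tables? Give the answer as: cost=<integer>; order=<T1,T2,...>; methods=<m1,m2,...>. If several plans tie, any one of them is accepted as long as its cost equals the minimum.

Selinger DP (subsets sized 1..n):
  {B}: scan cost=50, card=50
  {A}: scan cost=120, card=120
  {C}: scan cost=20, card=20
  {D}: scan cost=250, card=250
  {AB}: card=240; try (A,nl_idx)→640, (B,hash)→840, (A,merge)→1360, (B,merge)→1430, (A,hash)→1780, (A,nl)→6050 …(+1); best=640 via (A,nl_idx)
  {AC}: card=600; try (C,hash)→440, (A,nl_idx)→760, (A,merge)→1100, (C,merge)→1200, (C,nl_idx)→1320, (A,hash)→1720 …(+2); best=440 via (C,hash)
  {CD}: card=1250; try (C,hash)→700, (D,nl_idx)→1430, (D,merge)→2390, (C,merge)→2620, (C,nl_idx)→2750, (D,hash)→4040 …(+2); best=700 via (C,hash)
  {ABC}: card=1200; try (C,hash)→1080, (B,hash)→1640, (C,merge)→2920, (C,nl_idx)→3040, (C,nl)→5440, (B,merge)→7390 …(+1); best=1080 via (C,hash)
  {ACD}: card=37500; try (A,hash)→3630, (D,hash)→5040, (D,merge)→9290, (A,merge)→16660, (D,nl_idx)→42740, (A,nl_idx)→46950 …(+2); best=3630 via (A,hash)
  {ABCD}: card=75000; try (D,hash)→6280, (D,merge)→17730, (B,hash)→41730, (D,nl_idx)→85680, (D,nl)→301080, (B,merge)→641480 …(+1); best=6280 via (D,hash)

cost=6280; order=B,A,C,D; methods=nl_idx,hash,hash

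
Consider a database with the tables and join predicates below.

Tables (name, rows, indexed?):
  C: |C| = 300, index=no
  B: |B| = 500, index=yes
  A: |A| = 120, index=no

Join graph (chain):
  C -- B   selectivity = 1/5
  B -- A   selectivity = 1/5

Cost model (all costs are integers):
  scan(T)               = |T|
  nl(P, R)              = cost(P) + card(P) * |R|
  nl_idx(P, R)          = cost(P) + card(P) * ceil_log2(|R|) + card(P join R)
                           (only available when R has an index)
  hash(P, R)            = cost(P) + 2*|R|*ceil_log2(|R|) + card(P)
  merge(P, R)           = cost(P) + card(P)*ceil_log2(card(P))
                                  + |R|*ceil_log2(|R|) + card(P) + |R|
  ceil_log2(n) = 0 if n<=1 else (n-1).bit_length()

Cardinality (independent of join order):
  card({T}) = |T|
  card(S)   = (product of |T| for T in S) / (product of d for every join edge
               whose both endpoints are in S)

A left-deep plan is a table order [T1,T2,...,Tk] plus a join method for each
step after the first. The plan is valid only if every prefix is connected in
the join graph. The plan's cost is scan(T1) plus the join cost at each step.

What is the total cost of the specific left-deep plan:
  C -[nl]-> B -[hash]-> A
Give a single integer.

181980

step 1: scan C: cost=300, card=300
step 2: join B via nl
    card(P join B) = 300*500/(5) = 30000
    cost = 300 + 300*500 = 150300
step 3: join A via hash
    card(P join A) = 30000*120/(5) = 720000
    cost = 150300 + 2*120*7 + 30000 = 181980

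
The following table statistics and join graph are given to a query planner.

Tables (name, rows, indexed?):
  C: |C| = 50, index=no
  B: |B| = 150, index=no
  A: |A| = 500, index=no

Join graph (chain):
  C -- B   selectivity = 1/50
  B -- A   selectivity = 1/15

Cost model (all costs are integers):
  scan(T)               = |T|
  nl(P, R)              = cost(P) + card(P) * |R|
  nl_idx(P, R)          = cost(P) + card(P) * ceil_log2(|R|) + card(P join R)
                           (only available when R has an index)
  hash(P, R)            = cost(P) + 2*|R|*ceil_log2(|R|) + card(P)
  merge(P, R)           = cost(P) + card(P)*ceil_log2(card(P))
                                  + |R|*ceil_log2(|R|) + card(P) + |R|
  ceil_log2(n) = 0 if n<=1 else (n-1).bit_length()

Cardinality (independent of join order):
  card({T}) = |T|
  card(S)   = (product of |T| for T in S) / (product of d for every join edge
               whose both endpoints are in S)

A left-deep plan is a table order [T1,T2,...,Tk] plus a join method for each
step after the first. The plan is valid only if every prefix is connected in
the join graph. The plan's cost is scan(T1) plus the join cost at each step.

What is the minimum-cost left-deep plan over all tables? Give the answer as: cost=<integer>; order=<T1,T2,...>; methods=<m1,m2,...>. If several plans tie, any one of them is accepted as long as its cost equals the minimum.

cost=7250; order=B,C,A; methods=hash,merge

Selinger DP (subsets sized 1..n):
  {C}: scan cost=50, card=50
  {B}: scan cost=150, card=150
  {A}: scan cost=500, card=500
  {BC}: card=150; try (C,hash)→900, (B,merge)→1750, (C,merge)→1850, (B,hash)→2500, (B,nl)→7550, (C,nl)→7650; best=900 via (C,hash)
  {AB}: card=5000; try (B,hash)→3400, (A,merge)→6500, (B,merge)→6850, (A,hash)→9300, (A,nl)→75150, (B,nl)→75500; best=3400 via (B,hash)
  {ABC}: card=5000; try (A,merge)→7250, (C,hash)→9000, (A,hash)→10050, (C,merge)→73750, (A,nl)→75900, (C,nl)→253400; best=7250 via (A,merge)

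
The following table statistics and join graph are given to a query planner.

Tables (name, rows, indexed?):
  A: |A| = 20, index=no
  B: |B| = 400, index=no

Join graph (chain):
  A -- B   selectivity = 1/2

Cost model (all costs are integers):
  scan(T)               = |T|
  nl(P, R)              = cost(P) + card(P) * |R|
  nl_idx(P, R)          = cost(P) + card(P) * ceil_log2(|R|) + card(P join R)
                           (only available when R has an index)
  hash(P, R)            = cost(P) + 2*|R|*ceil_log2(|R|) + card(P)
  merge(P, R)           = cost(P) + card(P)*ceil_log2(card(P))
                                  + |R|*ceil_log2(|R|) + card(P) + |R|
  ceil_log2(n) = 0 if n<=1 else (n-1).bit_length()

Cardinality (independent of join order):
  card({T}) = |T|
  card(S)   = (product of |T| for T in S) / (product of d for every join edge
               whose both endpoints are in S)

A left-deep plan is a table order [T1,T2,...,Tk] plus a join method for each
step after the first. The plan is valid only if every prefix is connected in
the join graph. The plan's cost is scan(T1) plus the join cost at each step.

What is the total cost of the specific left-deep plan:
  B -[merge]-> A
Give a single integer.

step 1: scan B: cost=400, card=400
step 2: join A via merge
    card(P join A) = 400*20/(2) = 4000
    cost = 400 + 400*9 + 20*5 + 400 + 20 = 4520

4520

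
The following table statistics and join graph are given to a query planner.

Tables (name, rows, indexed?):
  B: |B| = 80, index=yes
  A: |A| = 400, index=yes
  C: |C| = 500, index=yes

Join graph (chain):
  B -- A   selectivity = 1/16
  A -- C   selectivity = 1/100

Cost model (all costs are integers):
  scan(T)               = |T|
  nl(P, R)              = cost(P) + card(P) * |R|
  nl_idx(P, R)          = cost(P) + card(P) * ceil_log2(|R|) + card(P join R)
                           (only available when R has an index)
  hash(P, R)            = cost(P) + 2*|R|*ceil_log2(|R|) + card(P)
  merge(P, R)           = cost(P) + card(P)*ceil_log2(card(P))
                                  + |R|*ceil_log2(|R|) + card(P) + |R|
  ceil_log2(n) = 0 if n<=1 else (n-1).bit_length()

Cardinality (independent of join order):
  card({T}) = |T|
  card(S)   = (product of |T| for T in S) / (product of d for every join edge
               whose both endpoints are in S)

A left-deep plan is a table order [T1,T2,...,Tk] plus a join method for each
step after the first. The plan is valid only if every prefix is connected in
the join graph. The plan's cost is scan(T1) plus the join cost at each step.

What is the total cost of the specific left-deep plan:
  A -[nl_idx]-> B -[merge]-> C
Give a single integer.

step 1: scan A: cost=400, card=400
step 2: join B via nl_idx
    card(P join B) = 400*80/(16) = 2000
    cost = 400 + 400*7 + 2000 = 5200
step 3: join C via merge
    card(P join C) = 2000*500/(100) = 10000
    cost = 5200 + 2000*11 + 500*9 + 2000 + 500 = 34200

34200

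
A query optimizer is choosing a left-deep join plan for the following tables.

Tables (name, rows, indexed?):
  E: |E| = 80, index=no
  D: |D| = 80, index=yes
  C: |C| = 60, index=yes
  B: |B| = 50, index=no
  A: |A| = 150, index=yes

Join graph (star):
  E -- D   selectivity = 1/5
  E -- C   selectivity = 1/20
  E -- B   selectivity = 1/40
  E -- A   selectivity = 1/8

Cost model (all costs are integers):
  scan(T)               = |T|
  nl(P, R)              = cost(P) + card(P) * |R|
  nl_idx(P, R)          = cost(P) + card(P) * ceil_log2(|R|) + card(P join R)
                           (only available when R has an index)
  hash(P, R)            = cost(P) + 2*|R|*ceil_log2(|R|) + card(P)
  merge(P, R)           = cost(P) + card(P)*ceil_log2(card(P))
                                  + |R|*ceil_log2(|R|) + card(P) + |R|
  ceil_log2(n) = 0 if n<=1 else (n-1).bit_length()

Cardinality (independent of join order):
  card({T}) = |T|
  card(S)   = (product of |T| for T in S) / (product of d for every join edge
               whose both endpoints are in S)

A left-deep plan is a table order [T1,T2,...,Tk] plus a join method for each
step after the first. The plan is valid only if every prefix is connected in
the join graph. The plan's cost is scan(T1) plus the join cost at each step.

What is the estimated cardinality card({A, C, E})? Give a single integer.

Tables in S: A(150), C(60), E(80)
Edges inside S: E-C(d=20), E-A(d=8)
numerator = 150 * 60 * 80 = 720000
denominator = 20 * 8 = 160
card(S) = 720000 / 160 = 4500

4500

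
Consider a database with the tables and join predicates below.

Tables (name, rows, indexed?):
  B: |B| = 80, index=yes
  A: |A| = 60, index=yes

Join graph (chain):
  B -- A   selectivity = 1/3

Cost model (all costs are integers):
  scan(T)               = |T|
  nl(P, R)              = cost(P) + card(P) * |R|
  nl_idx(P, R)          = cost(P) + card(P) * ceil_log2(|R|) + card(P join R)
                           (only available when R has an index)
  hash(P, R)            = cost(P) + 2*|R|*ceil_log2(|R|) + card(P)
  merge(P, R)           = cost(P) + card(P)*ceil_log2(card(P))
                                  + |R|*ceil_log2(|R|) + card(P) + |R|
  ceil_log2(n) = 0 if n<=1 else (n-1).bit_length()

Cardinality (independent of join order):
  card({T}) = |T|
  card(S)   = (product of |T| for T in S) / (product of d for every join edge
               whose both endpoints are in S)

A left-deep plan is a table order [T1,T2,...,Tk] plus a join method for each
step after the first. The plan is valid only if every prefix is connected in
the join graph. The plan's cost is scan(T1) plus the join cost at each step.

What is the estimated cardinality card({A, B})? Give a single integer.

1600

Tables in S: A(60), B(80)
Edges inside S: B-A(d=3)
numerator = 60 * 80 = 4800
denominator = 3 = 3
card(S) = 4800 / 3 = 1600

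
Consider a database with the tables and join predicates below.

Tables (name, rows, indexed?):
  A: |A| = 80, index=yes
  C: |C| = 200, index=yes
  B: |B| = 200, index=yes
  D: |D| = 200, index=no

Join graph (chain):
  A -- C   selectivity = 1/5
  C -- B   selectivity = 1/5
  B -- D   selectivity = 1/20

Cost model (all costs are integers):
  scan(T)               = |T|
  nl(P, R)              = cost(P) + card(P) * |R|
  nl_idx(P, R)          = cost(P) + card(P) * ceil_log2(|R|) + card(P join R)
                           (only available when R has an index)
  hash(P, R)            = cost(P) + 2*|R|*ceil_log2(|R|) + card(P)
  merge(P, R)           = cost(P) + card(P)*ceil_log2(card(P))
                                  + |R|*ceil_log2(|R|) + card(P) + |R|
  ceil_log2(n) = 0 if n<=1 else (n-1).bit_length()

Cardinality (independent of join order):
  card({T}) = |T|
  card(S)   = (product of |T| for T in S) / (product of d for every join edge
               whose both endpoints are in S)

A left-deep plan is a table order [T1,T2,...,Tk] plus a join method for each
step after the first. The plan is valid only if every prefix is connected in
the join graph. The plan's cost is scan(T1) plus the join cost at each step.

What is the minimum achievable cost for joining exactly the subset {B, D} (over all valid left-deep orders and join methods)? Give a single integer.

3600

Selinger DP over subsets of {B,D}:
  {B}: scan cost=200, card=200
  {D}: scan cost=200, card=200
  {BD}: card=2000; try (D,hash)→3600, (B,hash)→3600, (D,merge)→3800, (B,merge)→3800, (B,nl_idx)→3800, (D,nl)→40200 …(+1); best=3600 via (D,hash)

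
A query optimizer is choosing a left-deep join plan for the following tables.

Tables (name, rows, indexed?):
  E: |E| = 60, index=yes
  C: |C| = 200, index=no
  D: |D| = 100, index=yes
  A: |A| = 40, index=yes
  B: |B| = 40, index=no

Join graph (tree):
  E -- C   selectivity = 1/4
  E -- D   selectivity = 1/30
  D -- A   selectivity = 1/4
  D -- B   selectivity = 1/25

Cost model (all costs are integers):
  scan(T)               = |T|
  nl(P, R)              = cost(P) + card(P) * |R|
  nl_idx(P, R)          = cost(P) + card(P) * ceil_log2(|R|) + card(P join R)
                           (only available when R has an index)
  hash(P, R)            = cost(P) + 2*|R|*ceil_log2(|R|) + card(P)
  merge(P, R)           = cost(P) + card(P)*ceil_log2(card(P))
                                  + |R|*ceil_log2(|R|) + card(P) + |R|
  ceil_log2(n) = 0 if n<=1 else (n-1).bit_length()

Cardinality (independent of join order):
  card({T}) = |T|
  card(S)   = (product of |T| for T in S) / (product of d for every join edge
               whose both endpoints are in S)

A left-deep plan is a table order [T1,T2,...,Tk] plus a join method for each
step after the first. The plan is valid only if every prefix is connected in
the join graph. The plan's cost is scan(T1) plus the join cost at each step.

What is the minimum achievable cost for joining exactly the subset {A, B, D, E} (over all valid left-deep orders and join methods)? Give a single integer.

2160

Selinger DP over subsets of {A,B,D,E}:
  {E}: scan cost=60, card=60
  {D}: scan cost=100, card=100
  {A}: scan cost=40, card=40
  {B}: scan cost=40, card=40
  {DE}: card=200; try (D,nl_idx)→680, (E,nl_idx)→900, (E,hash)→920, (D,merge)→1280, (E,merge)→1320, (D,hash)→1520 …(+2); best=680 via (D,nl_idx)
  {AD}: card=1000; try (A,hash)→680, (D,merge)→1120, (A,merge)→1180, (D,nl_idx)→1320, (D,hash)→1480, (A,nl_idx)→1700 …(+2); best=680 via (A,hash)
  {BD}: card=160; try (D,nl_idx)→480, (B,hash)→680, (D,merge)→1120, (B,merge)→1180, (D,hash)→1480, (D,nl)→4040 …(+1); best=480 via (D,nl_idx)
  {ADE}: card=2000; try (A,hash)→1360, (E,hash)→2400, (A,merge)→2760, (A,nl_idx)→3880, (E,nl_idx)→8680, (A,nl)→8680 …(+2); best=1360 via (A,hash)
  {BDE}: card=320; try (E,hash)→1360, (B,hash)→1360, (E,nl_idx)→1760, (E,merge)→2340, (B,merge)→2760, (B,nl)→8680 …(+1); best=1360 via (E,hash)
  {ABD}: card=1600; try (A,hash)→1120, (B,hash)→2160, (A,merge)→2200, (A,nl_idx)→3040, (A,nl)→6880, (B,merge)→11960 …(+1); best=1120 via (A,hash)
  {ABDE}: card=3200; try (A,hash)→2160, (E,hash)→3440, (B,hash)→3840, (A,merge)→4840, (A,nl_idx)→6480, (E,nl_idx)→13920 …(+5); best=2160 via (A,hash)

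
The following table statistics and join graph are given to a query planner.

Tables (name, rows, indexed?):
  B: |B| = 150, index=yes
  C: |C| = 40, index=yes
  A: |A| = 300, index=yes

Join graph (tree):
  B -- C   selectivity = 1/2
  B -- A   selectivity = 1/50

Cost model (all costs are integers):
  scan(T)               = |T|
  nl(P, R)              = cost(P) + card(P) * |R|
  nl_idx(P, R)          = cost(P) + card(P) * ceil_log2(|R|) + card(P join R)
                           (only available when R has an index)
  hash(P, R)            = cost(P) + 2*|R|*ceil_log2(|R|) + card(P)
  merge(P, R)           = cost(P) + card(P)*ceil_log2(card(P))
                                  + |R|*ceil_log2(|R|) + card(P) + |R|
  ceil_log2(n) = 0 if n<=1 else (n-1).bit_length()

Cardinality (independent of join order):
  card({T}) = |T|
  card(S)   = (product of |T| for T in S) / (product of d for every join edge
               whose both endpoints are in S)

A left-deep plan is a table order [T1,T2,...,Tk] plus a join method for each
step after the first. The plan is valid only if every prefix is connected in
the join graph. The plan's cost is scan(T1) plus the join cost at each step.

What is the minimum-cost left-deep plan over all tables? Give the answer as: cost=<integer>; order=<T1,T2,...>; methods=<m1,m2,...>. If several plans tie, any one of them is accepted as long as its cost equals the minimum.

cost=3780; order=B,A,C; methods=nl_idx,hash

Selinger DP (subsets sized 1..n):
  {B}: scan cost=150, card=150
  {C}: scan cost=40, card=40
  {A}: scan cost=300, card=300
  {BC}: card=3000; try (C,hash)→780, (B,merge)→1670, (C,merge)→1780, (B,hash)→2480, (B,nl_idx)→3360, (C,nl_idx)→4050 …(+2); best=780 via (C,hash)
  {AB}: card=900; try (A,nl_idx)→2400, (B,hash)→3000, (B,nl_idx)→3600, (A,merge)→4500, (B,merge)→4650, (A,hash)→5700 …(+2); best=2400 via (A,nl_idx)
  {ABC}: card=18000; try (C,hash)→3780, (A,hash)→9180, (C,merge)→12580, (C,nl_idx)→25800, (C,nl)→38400, (A,merge)→42780 …(+2); best=3780 via (C,hash)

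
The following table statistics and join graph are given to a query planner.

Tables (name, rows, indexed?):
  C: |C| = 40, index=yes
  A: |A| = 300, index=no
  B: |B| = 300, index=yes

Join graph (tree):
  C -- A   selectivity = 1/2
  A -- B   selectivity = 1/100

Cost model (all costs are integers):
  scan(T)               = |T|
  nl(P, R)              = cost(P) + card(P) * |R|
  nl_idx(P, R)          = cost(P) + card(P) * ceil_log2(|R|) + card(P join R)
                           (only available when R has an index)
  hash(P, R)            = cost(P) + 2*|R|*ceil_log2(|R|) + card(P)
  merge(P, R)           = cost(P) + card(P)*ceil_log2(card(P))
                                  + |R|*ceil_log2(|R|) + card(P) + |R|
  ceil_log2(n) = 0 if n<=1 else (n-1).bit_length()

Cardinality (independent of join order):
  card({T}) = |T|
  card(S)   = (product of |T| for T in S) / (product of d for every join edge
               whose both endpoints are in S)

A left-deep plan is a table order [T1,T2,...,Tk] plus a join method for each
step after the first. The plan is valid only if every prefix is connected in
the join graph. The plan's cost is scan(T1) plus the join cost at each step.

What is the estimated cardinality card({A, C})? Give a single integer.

Tables in S: A(300), C(40)
Edges inside S: C-A(d=2)
numerator = 300 * 40 = 12000
denominator = 2 = 2
card(S) = 12000 / 2 = 6000

6000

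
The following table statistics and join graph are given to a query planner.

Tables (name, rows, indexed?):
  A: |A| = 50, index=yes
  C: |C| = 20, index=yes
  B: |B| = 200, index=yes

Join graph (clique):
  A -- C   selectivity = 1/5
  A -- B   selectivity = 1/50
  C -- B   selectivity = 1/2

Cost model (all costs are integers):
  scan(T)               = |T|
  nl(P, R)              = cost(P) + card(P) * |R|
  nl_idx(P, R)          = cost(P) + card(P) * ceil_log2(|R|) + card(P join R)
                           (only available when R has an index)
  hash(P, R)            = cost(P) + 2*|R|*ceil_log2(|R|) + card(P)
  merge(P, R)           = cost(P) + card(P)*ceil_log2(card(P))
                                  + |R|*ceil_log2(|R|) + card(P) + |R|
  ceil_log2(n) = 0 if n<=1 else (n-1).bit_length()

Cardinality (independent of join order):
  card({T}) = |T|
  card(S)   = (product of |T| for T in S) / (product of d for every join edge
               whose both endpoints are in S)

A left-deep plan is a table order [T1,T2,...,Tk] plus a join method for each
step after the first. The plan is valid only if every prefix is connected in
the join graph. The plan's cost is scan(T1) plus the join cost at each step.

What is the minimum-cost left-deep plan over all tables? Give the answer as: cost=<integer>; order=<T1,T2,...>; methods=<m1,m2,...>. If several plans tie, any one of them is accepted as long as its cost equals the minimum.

Selinger DP (subsets sized 1..n):
  {A}: scan cost=50, card=50
  {C}: scan cost=20, card=20
  {B}: scan cost=200, card=200
  {AC}: card=200; try (C,hash)→300, (A,nl_idx)→340, (A,merge)→490, (C,nl_idx)→500, (C,merge)→520, (A,hash)→640 …(+2); best=300 via (C,hash)
  {AB}: card=200; try (B,nl_idx)→650, (A,hash)→1000, (A,nl_idx)→1600, (B,merge)→2200, (A,merge)→2350, (B,hash)→3300 …(+2); best=650 via (B,nl_idx)
  {BC}: card=2000; try (C,hash)→600, (B,merge)→1940, (C,merge)→2120, (B,nl_idx)→2180, (C,nl_idx)→3200, (B,hash)→3240 …(+2); best=600 via (C,hash)
  {ABC}: card=400; try (C,hash)→1050, (C,nl_idx)→2050, (B,nl_idx)→2300, (C,merge)→2570, (A,hash)→3200, (B,hash)→3700 …(+6); best=1050 via (C,hash)

cost=1050; order=A,B,C; methods=nl_idx,hash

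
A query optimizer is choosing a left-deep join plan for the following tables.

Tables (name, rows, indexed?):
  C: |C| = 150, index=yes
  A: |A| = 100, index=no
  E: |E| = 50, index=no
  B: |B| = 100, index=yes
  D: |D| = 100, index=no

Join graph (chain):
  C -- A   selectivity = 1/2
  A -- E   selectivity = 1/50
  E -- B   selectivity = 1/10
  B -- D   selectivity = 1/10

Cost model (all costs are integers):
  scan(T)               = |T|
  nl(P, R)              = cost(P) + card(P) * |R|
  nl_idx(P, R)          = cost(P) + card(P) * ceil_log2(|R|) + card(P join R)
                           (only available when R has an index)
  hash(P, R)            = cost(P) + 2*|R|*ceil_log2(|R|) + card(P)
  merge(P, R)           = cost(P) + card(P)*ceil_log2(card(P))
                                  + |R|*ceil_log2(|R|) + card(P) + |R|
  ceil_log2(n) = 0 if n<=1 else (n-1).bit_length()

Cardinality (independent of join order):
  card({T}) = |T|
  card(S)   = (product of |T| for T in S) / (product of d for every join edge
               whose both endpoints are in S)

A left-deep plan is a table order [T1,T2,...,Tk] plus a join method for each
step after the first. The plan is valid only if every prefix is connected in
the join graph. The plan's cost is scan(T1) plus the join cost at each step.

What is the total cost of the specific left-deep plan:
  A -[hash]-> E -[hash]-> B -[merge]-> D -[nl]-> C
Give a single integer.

step 1: scan A: cost=100, card=100
step 2: join E via hash
    card(P join E) = 100*50/(50) = 100
    cost = 100 + 2*50*6 + 100 = 800
step 3: join B via hash
    card(P join B) = 100*100/(10) = 1000
    cost = 800 + 2*100*7 + 100 = 2300
step 4: join D via merge
    card(P join D) = 1000*100/(10) = 10000
    cost = 2300 + 1000*10 + 100*7 + 1000 + 100 = 14100
step 5: join C via nl
    card(P join C) = 10000*150/(2) = 750000
    cost = 14100 + 10000*150 = 1514100

1514100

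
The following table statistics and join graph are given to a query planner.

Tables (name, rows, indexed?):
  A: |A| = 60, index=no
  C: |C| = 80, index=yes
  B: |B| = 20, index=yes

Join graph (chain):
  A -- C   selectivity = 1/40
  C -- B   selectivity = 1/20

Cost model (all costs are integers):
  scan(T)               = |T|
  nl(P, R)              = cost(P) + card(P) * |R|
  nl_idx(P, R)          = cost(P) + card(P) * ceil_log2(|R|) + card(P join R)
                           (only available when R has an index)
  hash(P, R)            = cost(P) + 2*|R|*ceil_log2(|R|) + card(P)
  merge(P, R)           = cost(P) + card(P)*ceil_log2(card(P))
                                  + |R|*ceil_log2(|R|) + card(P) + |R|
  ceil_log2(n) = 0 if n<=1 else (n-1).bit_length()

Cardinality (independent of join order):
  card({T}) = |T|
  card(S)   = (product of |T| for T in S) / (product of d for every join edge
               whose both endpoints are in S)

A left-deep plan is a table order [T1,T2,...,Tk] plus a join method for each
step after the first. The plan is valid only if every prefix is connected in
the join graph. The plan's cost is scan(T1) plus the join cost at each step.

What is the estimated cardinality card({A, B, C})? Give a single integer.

120

Tables in S: A(60), B(20), C(80)
Edges inside S: A-C(d=40), C-B(d=20)
numerator = 60 * 20 * 80 = 96000
denominator = 40 * 20 = 800
card(S) = 96000 / 800 = 120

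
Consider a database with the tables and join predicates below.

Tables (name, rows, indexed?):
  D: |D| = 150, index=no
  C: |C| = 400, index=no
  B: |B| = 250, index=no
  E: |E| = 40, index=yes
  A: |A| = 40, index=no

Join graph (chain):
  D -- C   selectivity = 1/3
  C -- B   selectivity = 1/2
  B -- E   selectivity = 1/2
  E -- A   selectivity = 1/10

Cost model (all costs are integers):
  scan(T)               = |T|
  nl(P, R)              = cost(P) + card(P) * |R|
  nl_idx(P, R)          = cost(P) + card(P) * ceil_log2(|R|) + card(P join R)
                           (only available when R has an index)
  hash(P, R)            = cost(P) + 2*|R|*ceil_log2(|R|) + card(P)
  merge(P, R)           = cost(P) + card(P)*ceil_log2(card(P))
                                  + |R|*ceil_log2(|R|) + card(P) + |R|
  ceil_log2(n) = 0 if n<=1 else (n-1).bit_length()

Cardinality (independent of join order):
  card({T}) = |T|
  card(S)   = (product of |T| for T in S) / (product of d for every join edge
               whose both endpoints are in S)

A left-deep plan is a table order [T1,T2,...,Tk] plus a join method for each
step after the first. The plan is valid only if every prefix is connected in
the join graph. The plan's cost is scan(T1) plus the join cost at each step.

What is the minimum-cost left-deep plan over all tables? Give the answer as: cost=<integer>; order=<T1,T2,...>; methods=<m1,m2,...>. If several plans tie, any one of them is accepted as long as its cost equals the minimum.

Selinger DP (subsets sized 1..n):
  {D}: scan cost=150, card=150
  {C}: scan cost=400, card=400
  {B}: scan cost=250, card=250
  {E}: scan cost=40, card=40
  {A}: scan cost=40, card=40
  {CD}: card=20000; try (D,hash)→3200, (C,merge)→5500, (D,merge)→5750, (C,hash)→7500, (C,nl)→60150, (D,nl)→60400; best=3200 via (D,hash)
  {BC}: card=50000; try (B,hash)→4800, (C,merge)→6500, (B,merge)→6650, (C,hash)→7700, (C,nl)→100250, (B,nl)→100400; best=4800 via (B,hash)
  {BE}: card=5000; try (E,hash)→980, (B,merge)→2570, (E,merge)→2780, (B,hash)→4080, (E,nl_idx)→6750, (B,nl)→10040 …(+1); best=980 via (E,hash)
  {AE}: card=160; try (E,nl_idx)→440, (E,hash)→560, (A,hash)→560, (E,merge)→600, (A,merge)→600, (E,nl)→1640 …(+1); best=440 via (E,nl_idx)
  {BCD}: card=2500000; try (B,hash)→27200, (D,hash)→57200, (B,merge)→325450, (D,merge)→856150, (B,nl)→5003200, (D,nl)→7504800; best=27200 via (B,hash)
  {BCE}: card=1000000; try (C,hash)→13180, (E,hash)→55280, (C,merge)→74980, (E,merge)→855080, (E,nl_idx)→1304800, (C,nl)→2000980 …(+1); best=13180 via (C,hash)
  {ABE}: card=20000; try (B,merge)→4130, (B,hash)→4600, (A,hash)→6460, (B,nl)→40440, (A,merge)→71260, (A,nl)→200980; best=4130 via (B,merge)
  {BCDE}: card=50000000; try (D,hash)→1015580, (E,hash)→2527680, (D,merge)→21014530, (E,merge)→57527480, (E,nl_idx)→65027200, (E,nl)→100027200 …(+1); best=1015580 via (D,hash)
  {ABCE}: card=4000000; try (C,hash)→31330, (C,merge)→328130, (A,hash)→1013660, (C,nl)→8004130, (A,merge)→21013460, (A,nl)→40013180; best=31330 via (C,hash)
  {ABCDE}: card=200000000; try (D,hash)→4033730, (A,hash)→51016060, (D,merge)→92032680, (D,nl)→600031330, (A,merge)→1351015860, (A,nl)→2001015580; best=4033730 via (D,hash)

cost=4033730; order=A,E,B,C,D; methods=nl_idx,merge,hash,hash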